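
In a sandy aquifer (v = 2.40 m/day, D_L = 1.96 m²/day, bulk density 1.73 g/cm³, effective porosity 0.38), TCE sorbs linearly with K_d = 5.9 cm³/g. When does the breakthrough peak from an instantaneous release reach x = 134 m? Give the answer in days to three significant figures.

Retardation factor R = 1 + ρ_b·K_d/n = 1 + 1.73 × 5.9/0.38 = 27.86.
Sorption retards both mechanisms: v_R = v/R = 0.08615 m/day, D_R = D/R = 0.07035 m²/day.
Peak time from v_R²t² + 2D_R t − x² = 0: t = (√(D_R² + v_R²x²) − D_R)/v_R².
√(D_R² + v_R²x²) = √(0.07035² + 0.08615² × 134²) = 11.54; v_R² = 0.007422.
t = (11.54 − 0.07035)/0.007422 = 1550 days.

1550 days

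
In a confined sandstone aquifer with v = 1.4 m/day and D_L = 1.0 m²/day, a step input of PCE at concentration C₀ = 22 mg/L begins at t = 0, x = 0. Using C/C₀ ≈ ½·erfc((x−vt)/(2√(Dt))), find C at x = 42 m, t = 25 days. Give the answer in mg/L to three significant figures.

For a continuous step input, C/C₀ ≈ ½·erfc((x−vt)/(2√(Dt))).
vt = 1.4 × 25 = 35 m and 2√(Dt) = 2√(1.0 × 25) = 10.00 m.
Argument (x−vt)/(2√(Dt)) = (42 − 35)/10.00 = 0.7000; ½·erfc(0.7000) = 0.1611.
C = 22 × 0.1611 = 3.54 mg/L.

3.54 mg/L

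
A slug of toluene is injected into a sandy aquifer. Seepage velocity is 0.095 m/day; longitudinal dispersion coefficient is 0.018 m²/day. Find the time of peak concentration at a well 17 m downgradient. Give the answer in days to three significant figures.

For the 1D instantaneous-source solution, setting ∂C/∂t = 0 at fixed x gives v²t² + 2Dt − x² = 0, so t = (√(D² + v²x²) − D)/v².
√(D² + v²x²) = √(0.018² + 0.095² × 17²) = 1.615; v² = 0.009025.
t = (1.615 − 0.018)/0.009025 = 177 days (vs. the pure-advection estimate x/v = 179 d).

177 days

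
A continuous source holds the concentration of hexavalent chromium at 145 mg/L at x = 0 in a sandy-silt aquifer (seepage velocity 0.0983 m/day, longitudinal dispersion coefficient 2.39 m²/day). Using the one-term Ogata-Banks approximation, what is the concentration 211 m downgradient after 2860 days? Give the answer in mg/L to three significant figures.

For a continuous step input, C/C₀ ≈ ½·erfc((x−vt)/(2√(Dt))).
vt = 0.0983 × 2860 = 281.138 m and 2√(Dt) = 2√(2.39 × 2860) = 165.4 m.
Argument (x−vt)/(2√(Dt)) = (211 − 281.138)/165.4 = -0.4241; ½·erfc(-0.4241) = 0.7257.
C = 145 × 0.7257 = 105 mg/L.

105 mg/L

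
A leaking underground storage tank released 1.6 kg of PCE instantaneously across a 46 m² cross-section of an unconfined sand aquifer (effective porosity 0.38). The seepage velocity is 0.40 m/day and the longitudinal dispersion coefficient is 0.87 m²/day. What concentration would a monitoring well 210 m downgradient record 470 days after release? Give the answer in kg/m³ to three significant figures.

For an instantaneous plane source, C(x,t) = M/(n_e·A·√(4πDt)) · exp(−(x−vt)²/(4Dt)), with n_e·A the pore (flow) area.
Plume center vt = 0.40 × 470 = 188 m, so the well at 210 m is 22 m downgradient of the peak.
√(4πDt) = 71.68 m, giving peak height M/(n_e·A·√(4πDt)) = 1.6/(0.38 × 46 × 71.68) = 0.001277 kg/m³.
(x−vt)²/(4Dt) = (22)²/(4 × 0.87 × 470) = 0.2959; exp(−0.2959) = 0.7439.
C = 0.001277 × 0.7439 = 0.000950 kg/m³.

0.000950 kg/m³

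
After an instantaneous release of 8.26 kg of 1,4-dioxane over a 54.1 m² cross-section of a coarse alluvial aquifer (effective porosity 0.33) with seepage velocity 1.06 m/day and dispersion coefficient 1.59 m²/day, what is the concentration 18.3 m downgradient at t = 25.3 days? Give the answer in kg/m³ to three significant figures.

0.0131 kg/m³

For an instantaneous plane source, C(x,t) = M/(n_e·A·√(4πDt)) · exp(−(x−vt)²/(4Dt)), with n_e·A the pore (flow) area.
Plume center vt = 1.06 × 25.3 = 26.818 m, so the well at 18.3 m is 8.518 m upgradient of the peak.
√(4πDt) = 22.48 m, giving peak height M/(n_e·A·√(4πDt)) = 8.26/(0.33 × 54.1 × 22.48) = 0.02058 kg/m³.
(x−vt)²/(4Dt) = (-8.518)²/(4 × 1.59 × 25.3) = 0.4509; exp(−0.4509) = 0.6371.
C = 0.02058 × 0.6371 = 0.0131 kg/m³.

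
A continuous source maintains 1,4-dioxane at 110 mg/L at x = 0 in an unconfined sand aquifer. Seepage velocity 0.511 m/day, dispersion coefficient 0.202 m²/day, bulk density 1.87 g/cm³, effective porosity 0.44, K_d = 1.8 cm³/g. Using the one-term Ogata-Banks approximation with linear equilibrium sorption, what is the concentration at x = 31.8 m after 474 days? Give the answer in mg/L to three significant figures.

23.1 mg/L

Retardation factor R = 1 + ρ_b·K_d/n = 1 + 1.87 × 1.8/0.44 = 8.650.
Sorption retards both mechanisms: v_R = v/R = 0.05908 m/day, D_R = D/R = 0.02335 m²/day.
v_R·t = 0.05908 × 474 = 28.00392 m; 2√(D_R t) = 6.654 m; argument = (31.8 − 28.00392)/6.654 = 0.5705.
C = C₀ × ½·erfc(0.5705) = 110 × 0.2099 = 23.1 mg/L.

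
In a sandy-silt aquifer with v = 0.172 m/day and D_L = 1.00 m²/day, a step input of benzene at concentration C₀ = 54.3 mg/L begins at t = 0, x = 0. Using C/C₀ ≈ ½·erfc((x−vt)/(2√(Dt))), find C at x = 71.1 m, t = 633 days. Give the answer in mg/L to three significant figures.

For a continuous step input, C/C₀ ≈ ½·erfc((x−vt)/(2√(Dt))).
vt = 0.172 × 633 = 108.876 m and 2√(Dt) = 2√(1.00 × 633) = 50.32 m.
Argument (x−vt)/(2√(Dt)) = (71.1 − 108.876)/50.32 = -0.7507; ½·erfc(-0.7507) = 0.8558.
C = 54.3 × 0.8558 = 46.5 mg/L.

46.5 mg/L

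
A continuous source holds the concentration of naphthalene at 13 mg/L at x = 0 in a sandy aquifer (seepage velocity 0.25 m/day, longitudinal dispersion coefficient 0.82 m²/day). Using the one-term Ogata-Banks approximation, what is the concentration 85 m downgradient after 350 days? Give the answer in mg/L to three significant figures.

7.04 mg/L

For a continuous step input, C/C₀ ≈ ½·erfc((x−vt)/(2√(Dt))).
vt = 0.25 × 350 = 87.5 m and 2√(Dt) = 2√(0.82 × 350) = 33.88 m.
Argument (x−vt)/(2√(Dt)) = (85 − 87.5)/33.88 = -0.07379; ½·erfc(-0.07379) = 0.5416.
C = 13 × 0.5416 = 7.04 mg/L.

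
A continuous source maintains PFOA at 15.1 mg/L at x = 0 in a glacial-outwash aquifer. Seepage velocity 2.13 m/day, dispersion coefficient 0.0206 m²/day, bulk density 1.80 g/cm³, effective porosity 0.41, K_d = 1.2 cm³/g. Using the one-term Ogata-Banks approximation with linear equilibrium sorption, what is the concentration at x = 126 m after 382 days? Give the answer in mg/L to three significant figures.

15.0 mg/L

Retardation factor R = 1 + ρ_b·K_d/n = 1 + 1.80 × 1.2/0.41 = 6.268.
Sorption retards both mechanisms: v_R = v/R = 0.3398 m/day, D_R = D/R = 0.003287 m²/day.
v_R·t = 0.3398 × 382 = 129.8036 m; 2√(D_R t) = 2.241 m; argument = (126 − 129.8036)/2.241 = -1.697.
C = C₀ × ½·erfc(-1.697) = 15.1 × 0.9918 = 15.0 mg/L.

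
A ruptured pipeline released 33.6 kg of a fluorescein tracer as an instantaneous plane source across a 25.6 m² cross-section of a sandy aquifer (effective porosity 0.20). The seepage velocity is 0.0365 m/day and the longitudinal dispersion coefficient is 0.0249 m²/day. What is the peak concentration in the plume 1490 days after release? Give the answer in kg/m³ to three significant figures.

0.304 kg/m³

The peak of an instantaneous 1D plume sits at x = vt; there the Gaussian factor is 1 and C_max = M/(n_e·A·√(4πDt)), where n_e·A is the pore area the mass is dissolved in.
√(4πDt) = √(4π × 0.0249 × 1490) = 21.59 m, so C_max = 33.6/(0.20 × 25.6 × 21.59) = 0.304 kg/m³.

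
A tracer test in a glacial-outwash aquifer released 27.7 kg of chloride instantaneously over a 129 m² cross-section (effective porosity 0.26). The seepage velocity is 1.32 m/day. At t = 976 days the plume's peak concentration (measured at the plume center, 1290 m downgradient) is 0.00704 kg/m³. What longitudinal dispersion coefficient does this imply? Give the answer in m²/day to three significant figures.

1.12 m²/day

At the plume center C_max = M/(n_e·A·√(4πDt)), so D = M²/(4πt·(n_e·A·C_max)²).
n_e·A·C_max = 0.26 × 129 × 0.00704 = 0.2361 kg/m.
D = 27.7²/(4π × 976 × 0.2361²) = 1.12 m²/day.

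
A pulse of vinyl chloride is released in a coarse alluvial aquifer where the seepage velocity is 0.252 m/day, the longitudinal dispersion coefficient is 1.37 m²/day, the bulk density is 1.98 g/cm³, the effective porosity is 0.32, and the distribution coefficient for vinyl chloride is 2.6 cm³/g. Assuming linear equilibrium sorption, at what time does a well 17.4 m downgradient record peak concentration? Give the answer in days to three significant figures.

Retardation factor R = 1 + ρ_b·K_d/n = 1 + 1.98 × 2.6/0.32 = 17.09.
Sorption retards both mechanisms: v_R = v/R = 0.01475 m/day, D_R = D/R = 0.08016 m²/day.
Peak time from v_R²t² + 2D_R t − x² = 0: t = (√(D_R² + v_R²x²) − D_R)/v_R².
√(D_R² + v_R²x²) = √(0.08016² + 0.01475² × 17.4²) = 0.2689; v_R² = 0.0002176.
t = (0.2689 − 0.08016)/0.0002176 = 867 days.

867 days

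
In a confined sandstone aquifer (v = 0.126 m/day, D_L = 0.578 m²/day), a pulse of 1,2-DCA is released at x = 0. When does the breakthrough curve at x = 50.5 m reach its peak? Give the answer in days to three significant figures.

366 days

For the 1D instantaneous-source solution, setting ∂C/∂t = 0 at fixed x gives v²t² + 2Dt − x² = 0, so t = (√(D² + v²x²) − D)/v².
√(D² + v²x²) = √(0.578² + 0.126² × 50.5²) = 6.389; v² = 0.015876.
t = (6.389 − 0.578)/0.015876 = 366 days (vs. the pure-advection estimate x/v = 401 d).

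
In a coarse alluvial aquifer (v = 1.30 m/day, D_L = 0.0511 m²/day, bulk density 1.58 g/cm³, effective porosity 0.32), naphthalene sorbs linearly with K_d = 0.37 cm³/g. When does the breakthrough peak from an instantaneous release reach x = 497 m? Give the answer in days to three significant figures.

Retardation factor R = 1 + ρ_b·K_d/n = 1 + 1.58 × 0.37/0.32 = 2.827.
Sorption retards both mechanisms: v_R = v/R = 0.4599 m/day, D_R = D/R = 0.01808 m²/day.
Peak time from v_R²t² + 2D_R t − x² = 0: t = (√(D_R² + v_R²x²) − D_R)/v_R².
√(D_R² + v_R²x²) = √(0.01808² + 0.4599² × 497²) = 228.6; v_R² = 0.2115.
t = (228.6 − 0.01808)/0.2115 = 1080 days.

1080 days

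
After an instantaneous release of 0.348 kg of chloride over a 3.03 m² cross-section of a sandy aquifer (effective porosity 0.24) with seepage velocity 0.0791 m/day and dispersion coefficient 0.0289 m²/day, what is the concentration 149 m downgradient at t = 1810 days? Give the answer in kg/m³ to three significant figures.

For an instantaneous plane source, C(x,t) = M/(n_e·A·√(4πDt)) · exp(−(x−vt)²/(4Dt)), with n_e·A the pore (flow) area.
Plume center vt = 0.0791 × 1810 = 143.171 m, so the well at 149 m is 5.829 m downgradient of the peak.
√(4πDt) = 25.64 m, giving peak height M/(n_e·A·√(4πDt)) = 0.348/(0.24 × 3.03 × 25.64) = 0.01866 kg/m³.
(x−vt)²/(4Dt) = (5.829)²/(4 × 0.0289 × 1810) = 0.1624; exp(−0.1624) = 0.8501.
C = 0.01866 × 0.8501 = 0.0159 kg/m³.

0.0159 kg/m³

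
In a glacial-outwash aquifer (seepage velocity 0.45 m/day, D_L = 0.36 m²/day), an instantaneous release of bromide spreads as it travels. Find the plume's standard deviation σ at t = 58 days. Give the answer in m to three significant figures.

6.46 m

Dispersive spreading gives a Gaussian with σ² = 2Dt; advection only shifts the center.
σ = √(2 × 0.36 × 58) = 6.46 m.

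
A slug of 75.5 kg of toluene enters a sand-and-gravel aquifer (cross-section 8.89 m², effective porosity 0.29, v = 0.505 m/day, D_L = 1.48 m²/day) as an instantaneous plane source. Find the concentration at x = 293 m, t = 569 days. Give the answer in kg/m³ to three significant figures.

For an instantaneous plane source, C(x,t) = M/(n_e·A·√(4πDt)) · exp(−(x−vt)²/(4Dt)), with n_e·A the pore (flow) area.
Plume center vt = 0.505 × 569 = 287.345 m, so the well at 293 m is 5.655 m downgradient of the peak.
√(4πDt) = 102.9 m, giving peak height M/(n_e·A·√(4πDt)) = 75.5/(0.29 × 8.89 × 102.9) = 0.2846 kg/m³.
(x−vt)²/(4Dt) = (5.655)²/(4 × 1.48 × 569) = 0.009494; exp(−0.009494) = 0.9906.
C = 0.2846 × 0.9906 = 0.282 kg/m³.

0.282 kg/m³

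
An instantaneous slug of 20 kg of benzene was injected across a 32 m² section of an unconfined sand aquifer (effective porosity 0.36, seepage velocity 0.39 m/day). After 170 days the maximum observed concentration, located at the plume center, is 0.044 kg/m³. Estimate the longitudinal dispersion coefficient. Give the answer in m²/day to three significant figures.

0.729 m²/day

At the plume center C_max = M/(n_e·A·√(4πDt)), so D = M²/(4πt·(n_e·A·C_max)²).
n_e·A·C_max = 0.36 × 32 × 0.044 = 0.5069 kg/m.
D = 20²/(4π × 170 × 0.5069²) = 0.729 m²/day.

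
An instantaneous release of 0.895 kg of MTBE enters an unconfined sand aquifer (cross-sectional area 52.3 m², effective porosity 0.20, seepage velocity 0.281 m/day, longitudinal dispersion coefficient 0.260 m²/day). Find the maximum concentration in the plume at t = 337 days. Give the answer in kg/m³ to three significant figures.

0.00258 kg/m³

The peak of an instantaneous 1D plume sits at x = vt; there the Gaussian factor is 1 and C_max = M/(n_e·A·√(4πDt)), where n_e·A is the pore area the mass is dissolved in.
√(4πDt) = √(4π × 0.260 × 337) = 33.18 m, so C_max = 0.895/(0.20 × 52.3 × 33.18) = 0.00258 kg/m³.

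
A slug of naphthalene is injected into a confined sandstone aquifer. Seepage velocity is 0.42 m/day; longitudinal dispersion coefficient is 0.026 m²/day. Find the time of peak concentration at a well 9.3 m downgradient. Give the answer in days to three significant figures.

For the 1D instantaneous-source solution, setting ∂C/∂t = 0 at fixed x gives v²t² + 2Dt − x² = 0, so t = (√(D² + v²x²) − D)/v².
√(D² + v²x²) = √(0.026² + 0.42² × 9.3²) = 3.906; v² = 0.1764.
t = (3.906 − 0.026)/0.1764 = 22.0 days (vs. the pure-advection estimate x/v = 22.1 d).

22.0 days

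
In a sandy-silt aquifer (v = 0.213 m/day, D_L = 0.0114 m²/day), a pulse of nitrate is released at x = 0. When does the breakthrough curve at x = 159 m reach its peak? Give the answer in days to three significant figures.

For the 1D instantaneous-source solution, setting ∂C/∂t = 0 at fixed x gives v²t² + 2Dt − x² = 0, so t = (√(D² + v²x²) − D)/v².
√(D² + v²x²) = √(0.0114² + 0.213² × 159²) = 33.87; v² = 0.045369.
t = (33.87 − 0.0114)/0.045369 = 746 days (vs. the pure-advection estimate x/v = 746 d).

746 days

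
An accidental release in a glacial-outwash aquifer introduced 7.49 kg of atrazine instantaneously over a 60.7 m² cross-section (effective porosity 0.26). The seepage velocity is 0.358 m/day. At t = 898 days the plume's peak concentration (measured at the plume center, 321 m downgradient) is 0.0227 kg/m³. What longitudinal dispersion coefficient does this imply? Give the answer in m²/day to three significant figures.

0.0387 m²/day

At the plume center C_max = M/(n_e·A·√(4πDt)), so D = M²/(4πt·(n_e·A·C_max)²).
n_e·A·C_max = 0.26 × 60.7 × 0.0227 = 0.3583 kg/m.
D = 7.49²/(4π × 898 × 0.3583²) = 0.0387 m²/day.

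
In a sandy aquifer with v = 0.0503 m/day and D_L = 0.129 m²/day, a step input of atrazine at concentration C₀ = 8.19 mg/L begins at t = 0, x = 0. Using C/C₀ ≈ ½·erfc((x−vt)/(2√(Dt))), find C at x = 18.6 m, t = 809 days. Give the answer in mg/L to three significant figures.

For a continuous step input, C/C₀ ≈ ½·erfc((x−vt)/(2√(Dt))).
vt = 0.0503 × 809 = 40.6927 m and 2√(Dt) = 2√(0.129 × 809) = 20.43 m.
Argument (x−vt)/(2√(Dt)) = (18.6 − 40.6927)/20.43 = -1.081; ½·erfc(-1.081) = 0.9368.
C = 8.19 × 0.9368 = 7.67 mg/L.

7.67 mg/L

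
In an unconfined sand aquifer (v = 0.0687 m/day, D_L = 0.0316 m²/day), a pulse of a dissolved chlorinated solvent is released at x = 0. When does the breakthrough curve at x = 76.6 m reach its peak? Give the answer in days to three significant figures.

1110 days

For the 1D instantaneous-source solution, setting ∂C/∂t = 0 at fixed x gives v²t² + 2Dt − x² = 0, so t = (√(D² + v²x²) − D)/v².
√(D² + v²x²) = √(0.0316² + 0.0687² × 76.6²) = 5.263; v² = 0.00471969.
t = (5.263 − 0.0316)/0.00471969 = 1110 days (vs. the pure-advection estimate x/v = 1110 d).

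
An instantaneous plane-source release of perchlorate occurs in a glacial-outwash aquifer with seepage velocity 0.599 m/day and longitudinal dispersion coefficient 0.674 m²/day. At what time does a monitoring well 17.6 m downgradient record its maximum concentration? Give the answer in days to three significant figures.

For the 1D instantaneous-source solution, setting ∂C/∂t = 0 at fixed x gives v²t² + 2Dt − x² = 0, so t = (√(D² + v²x²) − D)/v².
√(D² + v²x²) = √(0.674² + 0.599² × 17.6²) = 10.56; v² = 0.358801.
t = (10.56 − 0.674)/0.358801 = 27.6 days (vs. the pure-advection estimate x/v = 29.4 d).

27.6 days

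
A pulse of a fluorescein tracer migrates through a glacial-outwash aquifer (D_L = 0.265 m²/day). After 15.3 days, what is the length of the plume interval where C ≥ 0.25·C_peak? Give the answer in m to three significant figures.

9.48 m

The plume is Gaussian with σ = √(2Dt) = √(2 × 0.265 × 15.3) = 2.848 m.
C/C_peak = exp(−Δx²/(2σ²)) = 0.25 ⇒ Δx = σ·√(−2 ln 0.25) = 2.848 × 1.665 = 4.742 m.
Width = 2Δx = 9.48 m.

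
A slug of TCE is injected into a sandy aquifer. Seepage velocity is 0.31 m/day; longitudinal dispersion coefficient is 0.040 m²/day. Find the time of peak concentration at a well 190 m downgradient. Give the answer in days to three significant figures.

612 days

For the 1D instantaneous-source solution, setting ∂C/∂t = 0 at fixed x gives v²t² + 2Dt − x² = 0, so t = (√(D² + v²x²) − D)/v².
√(D² + v²x²) = √(0.040² + 0.31² × 190²) = 58.90; v² = 0.0961.
t = (58.90 − 0.040)/0.0961 = 612 days (vs. the pure-advection estimate x/v = 613 d).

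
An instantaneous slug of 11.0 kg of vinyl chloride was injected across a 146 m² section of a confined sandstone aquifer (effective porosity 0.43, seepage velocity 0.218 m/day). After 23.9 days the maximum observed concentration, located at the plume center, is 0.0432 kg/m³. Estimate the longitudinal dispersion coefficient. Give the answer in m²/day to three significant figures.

At the plume center C_max = M/(n_e·A·√(4πDt)), so D = M²/(4πt·(n_e·A·C_max)²).
n_e·A·C_max = 0.43 × 146 × 0.0432 = 2.712 kg/m.
D = 11.0²/(4π × 23.9 × 2.712²) = 0.0548 m²/day.

0.0548 m²/day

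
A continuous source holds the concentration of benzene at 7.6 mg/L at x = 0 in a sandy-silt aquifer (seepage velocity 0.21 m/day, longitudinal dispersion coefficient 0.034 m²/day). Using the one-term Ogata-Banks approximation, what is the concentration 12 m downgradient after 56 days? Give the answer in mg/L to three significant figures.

For a continuous step input, C/C₀ ≈ ½·erfc((x−vt)/(2√(Dt))).
vt = 0.21 × 56 = 11.76 m and 2√(Dt) = 2√(0.034 × 56) = 2.760 m.
Argument (x−vt)/(2√(Dt)) = (12 − 11.76)/2.760 = 0.08696; ½·erfc(0.08696) = 0.4511.
C = 7.6 × 0.4511 = 3.43 mg/L.

3.43 mg/L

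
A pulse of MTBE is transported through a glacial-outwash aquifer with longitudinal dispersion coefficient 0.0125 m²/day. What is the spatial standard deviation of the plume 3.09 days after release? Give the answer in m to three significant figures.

0.278 m

Dispersive spreading gives a Gaussian with σ² = 2Dt; advection only shifts the center.
σ = √(2 × 0.0125 × 3.09) = 0.278 m.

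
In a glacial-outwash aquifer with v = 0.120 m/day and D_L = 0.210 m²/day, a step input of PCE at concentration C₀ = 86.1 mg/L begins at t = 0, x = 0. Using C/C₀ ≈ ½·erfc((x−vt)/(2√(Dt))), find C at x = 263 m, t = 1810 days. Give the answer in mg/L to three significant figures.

4.16 mg/L

For a continuous step input, C/C₀ ≈ ½·erfc((x−vt)/(2√(Dt))).
vt = 0.120 × 1810 = 217.2 m and 2√(Dt) = 2√(0.210 × 1810) = 38.99 m.
Argument (x−vt)/(2√(Dt)) = (263 − 217.2)/38.99 = 1.175; ½·erfc(1.175) = 0.04829.
C = 86.1 × 0.04829 = 4.16 mg/L.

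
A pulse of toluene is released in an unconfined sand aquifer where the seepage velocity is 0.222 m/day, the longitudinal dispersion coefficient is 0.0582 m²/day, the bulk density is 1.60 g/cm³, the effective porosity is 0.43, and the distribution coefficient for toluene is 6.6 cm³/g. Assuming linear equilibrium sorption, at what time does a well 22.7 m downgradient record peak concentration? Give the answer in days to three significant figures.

2580 days

Retardation factor R = 1 + ρ_b·K_d/n = 1 + 1.60 × 6.6/0.43 = 25.56.
Sorption retards both mechanisms: v_R = v/R = 0.008685 m/day, D_R = D/R = 0.002277 m²/day.
Peak time from v_R²t² + 2D_R t − x² = 0: t = (√(D_R² + v_R²x²) − D_R)/v_R².
√(D_R² + v_R²x²) = √(0.002277² + 0.008685² × 22.7²) = 0.1972; v_R² = 7.543e-05.
t = (0.1972 − 0.002277)/7.543e-05 = 2580 days.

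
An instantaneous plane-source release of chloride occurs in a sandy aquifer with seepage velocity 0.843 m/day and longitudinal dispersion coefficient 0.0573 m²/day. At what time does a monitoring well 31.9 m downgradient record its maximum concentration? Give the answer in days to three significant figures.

For the 1D instantaneous-source solution, setting ∂C/∂t = 0 at fixed x gives v²t² + 2Dt − x² = 0, so t = (√(D² + v²x²) − D)/v².
√(D² + v²x²) = √(0.0573² + 0.843² × 31.9²) = 26.89; v² = 0.710649.
t = (26.89 − 0.0573)/0.710649 = 37.8 days (vs. the pure-advection estimate x/v = 37.8 d).

37.8 days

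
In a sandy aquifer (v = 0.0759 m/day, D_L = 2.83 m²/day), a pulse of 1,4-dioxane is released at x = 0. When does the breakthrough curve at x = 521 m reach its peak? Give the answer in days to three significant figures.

For the 1D instantaneous-source solution, setting ∂C/∂t = 0 at fixed x gives v²t² + 2Dt − x² = 0, so t = (√(D² + v²x²) − D)/v².
√(D² + v²x²) = √(2.83² + 0.0759² × 521²) = 39.65; v² = 0.00576081.
t = (39.65 − 2.83)/0.00576081 = 6390 days (vs. the pure-advection estimate x/v = 6860 d).

6390 days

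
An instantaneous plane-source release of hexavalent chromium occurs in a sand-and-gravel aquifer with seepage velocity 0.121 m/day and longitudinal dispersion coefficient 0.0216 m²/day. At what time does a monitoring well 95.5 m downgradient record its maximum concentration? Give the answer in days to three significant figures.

For the 1D instantaneous-source solution, setting ∂C/∂t = 0 at fixed x gives v²t² + 2Dt − x² = 0, so t = (√(D² + v²x²) − D)/v².
√(D² + v²x²) = √(0.0216² + 0.121² × 95.5²) = 11.56; v² = 0.014641.
t = (11.56 − 0.0216)/0.014641 = 788 days (vs. the pure-advection estimate x/v = 789 d).

788 days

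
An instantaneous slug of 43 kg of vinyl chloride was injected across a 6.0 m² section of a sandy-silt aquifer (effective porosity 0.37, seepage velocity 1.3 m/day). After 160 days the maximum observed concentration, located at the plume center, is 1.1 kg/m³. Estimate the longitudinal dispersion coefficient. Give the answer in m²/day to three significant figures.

0.154 m²/day

At the plume center C_max = M/(n_e·A·√(4πDt)), so D = M²/(4πt·(n_e·A·C_max)²).
n_e·A·C_max = 0.37 × 6.0 × 1.1 = 2.442 kg/m.
D = 43²/(4π × 160 × 2.442²) = 0.154 m²/day.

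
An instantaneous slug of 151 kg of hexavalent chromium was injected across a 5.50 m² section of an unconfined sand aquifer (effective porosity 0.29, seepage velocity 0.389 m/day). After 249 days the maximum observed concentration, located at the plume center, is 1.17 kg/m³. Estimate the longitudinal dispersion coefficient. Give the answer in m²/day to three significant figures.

2.09 m²/day

At the plume center C_max = M/(n_e·A·√(4πDt)), so D = M²/(4πt·(n_e·A·C_max)²).
n_e·A·C_max = 0.29 × 5.50 × 1.17 = 1.866 kg/m.
D = 151²/(4π × 249 × 1.866²) = 2.09 m²/day.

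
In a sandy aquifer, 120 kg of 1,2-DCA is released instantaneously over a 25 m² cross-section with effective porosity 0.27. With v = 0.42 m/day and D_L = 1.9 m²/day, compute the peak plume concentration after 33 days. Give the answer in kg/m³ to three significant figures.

The peak of an instantaneous 1D plume sits at x = vt; there the Gaussian factor is 1 and C_max = M/(n_e·A·√(4πDt)), where n_e·A is the pore area the mass is dissolved in.
√(4πDt) = √(4π × 1.9 × 33) = 28.07 m, so C_max = 120/(0.27 × 25 × 28.07) = 0.633 kg/m³.

0.633 kg/m³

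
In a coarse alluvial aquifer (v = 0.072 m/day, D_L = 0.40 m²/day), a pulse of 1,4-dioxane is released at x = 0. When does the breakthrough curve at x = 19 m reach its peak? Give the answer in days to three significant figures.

198 days

For the 1D instantaneous-source solution, setting ∂C/∂t = 0 at fixed x gives v²t² + 2Dt − x² = 0, so t = (√(D² + v²x²) − D)/v².
√(D² + v²x²) = √(0.40² + 0.072² × 19²) = 1.425; v² = 0.005184.
t = (1.425 − 0.40)/0.005184 = 198 days (vs. the pure-advection estimate x/v = 264 d).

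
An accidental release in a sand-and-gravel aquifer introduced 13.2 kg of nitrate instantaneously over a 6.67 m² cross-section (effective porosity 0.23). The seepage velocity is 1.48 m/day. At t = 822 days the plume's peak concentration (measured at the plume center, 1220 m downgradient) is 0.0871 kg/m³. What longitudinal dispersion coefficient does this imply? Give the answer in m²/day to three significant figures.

At the plume center C_max = M/(n_e·A·√(4πDt)), so D = M²/(4πt·(n_e·A·C_max)²).
n_e·A·C_max = 0.23 × 6.67 × 0.0871 = 0.1336 kg/m.
D = 13.2²/(4π × 822 × 0.1336²) = 0.945 m²/day.

0.945 m²/day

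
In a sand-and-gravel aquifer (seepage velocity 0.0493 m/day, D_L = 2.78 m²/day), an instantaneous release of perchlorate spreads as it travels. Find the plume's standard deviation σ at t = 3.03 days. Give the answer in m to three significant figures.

4.10 m

Dispersive spreading gives a Gaussian with σ² = 2Dt; advection only shifts the center.
σ = √(2 × 2.78 × 3.03) = 4.10 m.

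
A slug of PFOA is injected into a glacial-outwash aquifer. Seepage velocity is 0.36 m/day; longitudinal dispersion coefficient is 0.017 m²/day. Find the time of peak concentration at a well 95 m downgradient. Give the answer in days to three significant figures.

For the 1D instantaneous-source solution, setting ∂C/∂t = 0 at fixed x gives v²t² + 2Dt − x² = 0, so t = (√(D² + v²x²) − D)/v².
√(D² + v²x²) = √(0.017² + 0.36² × 95²) = 34.20; v² = 0.1296.
t = (34.20 − 0.017)/0.1296 = 264 days (vs. the pure-advection estimate x/v = 264 d).

264 days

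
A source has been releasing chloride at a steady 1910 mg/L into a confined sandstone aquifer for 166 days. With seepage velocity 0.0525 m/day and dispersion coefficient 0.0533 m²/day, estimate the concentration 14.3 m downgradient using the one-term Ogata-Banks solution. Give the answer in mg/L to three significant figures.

176 mg/L

For a continuous step input, C/C₀ ≈ ½·erfc((x−vt)/(2√(Dt))).
vt = 0.0525 × 166 = 8.715 m and 2√(Dt) = 2√(0.0533 × 166) = 5.949 m.
Argument (x−vt)/(2√(Dt)) = (14.3 − 8.715)/5.949 = 0.9388; ½·erfc(0.9388) = 0.09214.
C = 1910 × 0.09214 = 176 mg/L.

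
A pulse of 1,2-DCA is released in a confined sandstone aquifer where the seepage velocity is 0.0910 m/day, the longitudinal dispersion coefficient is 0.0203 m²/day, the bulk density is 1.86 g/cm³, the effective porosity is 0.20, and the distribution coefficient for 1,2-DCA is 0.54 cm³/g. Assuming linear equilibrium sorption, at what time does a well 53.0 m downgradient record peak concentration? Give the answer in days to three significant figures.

Retardation factor R = 1 + ρ_b·K_d/n = 1 + 1.86 × 0.54/0.20 = 6.022.
Sorption retards both mechanisms: v_R = v/R = 0.01511 m/day, D_R = D/R = 0.003371 m²/day.
Peak time from v_R²t² + 2D_R t − x² = 0: t = (√(D_R² + v_R²x²) − D_R)/v_R².
√(D_R² + v_R²x²) = √(0.003371² + 0.01511² × 53.0²) = 0.8008; v_R² = 0.0002283.
t = (0.8008 − 0.003371)/0.0002283 = 3490 days.

3490 days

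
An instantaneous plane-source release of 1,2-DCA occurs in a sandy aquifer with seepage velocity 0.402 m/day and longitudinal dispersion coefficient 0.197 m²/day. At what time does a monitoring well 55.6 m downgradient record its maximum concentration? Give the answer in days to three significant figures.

For the 1D instantaneous-source solution, setting ∂C/∂t = 0 at fixed x gives v²t² + 2Dt − x² = 0, so t = (√(D² + v²x²) − D)/v².
√(D² + v²x²) = √(0.197² + 0.402² × 55.6²) = 22.35; v² = 0.161604.
t = (22.35 − 0.197)/0.161604 = 137 days (vs. the pure-advection estimate x/v = 138 d).

137 days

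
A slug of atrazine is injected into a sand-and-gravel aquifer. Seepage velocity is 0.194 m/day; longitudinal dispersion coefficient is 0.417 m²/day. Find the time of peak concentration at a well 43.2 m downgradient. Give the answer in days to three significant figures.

212 days

For the 1D instantaneous-source solution, setting ∂C/∂t = 0 at fixed x gives v²t² + 2Dt − x² = 0, so t = (√(D² + v²x²) − D)/v².
√(D² + v²x²) = √(0.417² + 0.194² × 43.2²) = 8.391; v² = 0.037636.
t = (8.391 − 0.417)/0.037636 = 212 days (vs. the pure-advection estimate x/v = 223 d).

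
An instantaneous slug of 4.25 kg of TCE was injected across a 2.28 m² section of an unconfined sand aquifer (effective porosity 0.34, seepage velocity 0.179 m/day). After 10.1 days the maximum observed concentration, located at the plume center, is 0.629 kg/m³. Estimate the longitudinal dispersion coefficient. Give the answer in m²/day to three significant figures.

0.599 m²/day

At the plume center C_max = M/(n_e·A·√(4πDt)), so D = M²/(4πt·(n_e·A·C_max)²).
n_e·A·C_max = 0.34 × 2.28 × 0.629 = 0.4876 kg/m.
D = 4.25²/(4π × 10.1 × 0.4876²) = 0.599 m²/day.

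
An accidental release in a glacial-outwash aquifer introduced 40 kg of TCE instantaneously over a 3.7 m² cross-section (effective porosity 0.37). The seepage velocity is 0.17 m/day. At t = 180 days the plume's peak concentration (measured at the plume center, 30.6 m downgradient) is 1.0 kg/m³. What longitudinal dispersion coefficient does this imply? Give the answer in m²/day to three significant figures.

At the plume center C_max = M/(n_e·A·√(4πDt)), so D = M²/(4πt·(n_e·A·C_max)²).
n_e·A·C_max = 0.37 × 3.7 × 1.0 = 1.369 kg/m.
D = 40²/(4π × 180 × 1.369²) = 0.377 m²/day.

0.377 m²/day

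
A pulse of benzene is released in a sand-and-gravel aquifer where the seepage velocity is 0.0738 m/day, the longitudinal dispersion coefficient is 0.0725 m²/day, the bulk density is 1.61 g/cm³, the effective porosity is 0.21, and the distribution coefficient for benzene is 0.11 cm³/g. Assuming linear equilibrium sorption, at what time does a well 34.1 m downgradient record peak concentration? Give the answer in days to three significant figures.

828 days

Retardation factor R = 1 + ρ_b·K_d/n = 1 + 1.61 × 0.11/0.21 = 1.843.
Sorption retards both mechanisms: v_R = v/R = 0.04004 m/day, D_R = D/R = 0.03934 m²/day.
Peak time from v_R²t² + 2D_R t − x² = 0: t = (√(D_R² + v_R²x²) − D_R)/v_R².
√(D_R² + v_R²x²) = √(0.03934² + 0.04004² × 34.1²) = 1.366; v_R² = 0.001603.
t = (1.366 − 0.03934)/0.001603 = 828 days.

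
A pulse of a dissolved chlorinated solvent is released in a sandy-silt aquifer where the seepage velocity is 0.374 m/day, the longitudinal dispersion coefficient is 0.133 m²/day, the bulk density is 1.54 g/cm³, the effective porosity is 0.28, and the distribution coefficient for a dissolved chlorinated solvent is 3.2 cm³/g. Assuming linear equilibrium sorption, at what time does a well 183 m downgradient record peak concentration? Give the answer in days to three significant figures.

Retardation factor R = 1 + ρ_b·K_d/n = 1 + 1.54 × 3.2/0.28 = 18.60.
Sorption retards both mechanisms: v_R = v/R = 0.02011 m/day, D_R = D/R = 0.007151 m²/day.
Peak time from v_R²t² + 2D_R t − x² = 0: t = (√(D_R² + v_R²x²) − D_R)/v_R².
√(D_R² + v_R²x²) = √(0.007151² + 0.02011² × 183²) = 3.680; v_R² = 0.0004044.
t = (3.680 − 0.007151)/0.0004044 = 9080 days.

9080 days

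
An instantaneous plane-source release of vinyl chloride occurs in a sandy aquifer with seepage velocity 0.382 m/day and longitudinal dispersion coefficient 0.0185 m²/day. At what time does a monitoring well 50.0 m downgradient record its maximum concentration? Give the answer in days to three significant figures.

131 days

For the 1D instantaneous-source solution, setting ∂C/∂t = 0 at fixed x gives v²t² + 2Dt − x² = 0, so t = (√(D² + v²x²) − D)/v².
√(D² + v²x²) = √(0.0185² + 0.382² × 50.0²) = 19.10; v² = 0.145924.
t = (19.10 − 0.0185)/0.145924 = 131 days (vs. the pure-advection estimate x/v = 131 d).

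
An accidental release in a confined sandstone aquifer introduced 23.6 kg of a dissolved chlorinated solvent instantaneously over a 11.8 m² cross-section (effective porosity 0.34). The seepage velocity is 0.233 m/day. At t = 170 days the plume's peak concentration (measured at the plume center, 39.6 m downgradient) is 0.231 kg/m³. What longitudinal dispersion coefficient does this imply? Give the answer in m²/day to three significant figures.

At the plume center C_max = M/(n_e·A·√(4πDt)), so D = M²/(4πt·(n_e·A·C_max)²).
n_e·A·C_max = 0.34 × 11.8 × 0.231 = 0.9268 kg/m.
D = 23.6²/(4π × 170 × 0.9268²) = 0.304 m²/day.

0.304 m²/day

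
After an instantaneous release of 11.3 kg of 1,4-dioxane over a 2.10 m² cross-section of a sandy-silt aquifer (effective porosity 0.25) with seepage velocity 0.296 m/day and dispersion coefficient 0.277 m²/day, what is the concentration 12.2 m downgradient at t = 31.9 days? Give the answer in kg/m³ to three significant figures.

For an instantaneous plane source, C(x,t) = M/(n_e·A·√(4πDt)) · exp(−(x−vt)²/(4Dt)), with n_e·A the pore (flow) area.
Plume center vt = 0.296 × 31.9 = 9.4424 m, so the well at 12.2 m is 2.7576 m downgradient of the peak.
√(4πDt) = 10.54 m, giving peak height M/(n_e·A·√(4πDt)) = 11.3/(0.25 × 2.10 × 10.54) = 2.042 kg/m³.
(x−vt)²/(4Dt) = (2.7576)²/(4 × 0.277 × 31.9) = 0.2151; exp(−0.2151) = 0.8065.
C = 2.042 × 0.8065 = 1.65 kg/m³.

1.65 kg/m³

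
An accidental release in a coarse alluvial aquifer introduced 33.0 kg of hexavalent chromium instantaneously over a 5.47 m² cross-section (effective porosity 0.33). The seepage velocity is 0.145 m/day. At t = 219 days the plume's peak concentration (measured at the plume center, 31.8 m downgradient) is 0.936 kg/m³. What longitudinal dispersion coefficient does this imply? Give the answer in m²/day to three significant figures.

0.139 m²/day

At the plume center C_max = M/(n_e·A·√(4πDt)), so D = M²/(4πt·(n_e·A·C_max)²).
n_e·A·C_max = 0.33 × 5.47 × 0.936 = 1.690 kg/m.
D = 33.0²/(4π × 219 × 1.690²) = 0.139 m²/day.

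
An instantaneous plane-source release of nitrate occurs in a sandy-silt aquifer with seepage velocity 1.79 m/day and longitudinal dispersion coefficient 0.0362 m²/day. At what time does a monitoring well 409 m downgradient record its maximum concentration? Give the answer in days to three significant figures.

228 days

For the 1D instantaneous-source solution, setting ∂C/∂t = 0 at fixed x gives v²t² + 2Dt − x² = 0, so t = (√(D² + v²x²) − D)/v².
√(D² + v²x²) = √(0.0362² + 1.79² × 409²) = 732.1; v² = 3.2041.
t = (732.1 − 0.0362)/3.2041 = 228 days (vs. the pure-advection estimate x/v = 228 d).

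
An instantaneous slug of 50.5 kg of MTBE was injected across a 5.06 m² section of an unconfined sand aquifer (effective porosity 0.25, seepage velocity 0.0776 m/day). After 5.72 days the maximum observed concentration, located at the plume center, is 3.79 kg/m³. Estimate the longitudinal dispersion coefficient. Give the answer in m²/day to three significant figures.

At the plume center C_max = M/(n_e·A·√(4πDt)), so D = M²/(4πt·(n_e·A·C_max)²).
n_e·A·C_max = 0.25 × 5.06 × 3.79 = 4.794 kg/m.
D = 50.5²/(4π × 5.72 × 4.794²) = 1.54 m²/day.

1.54 m²/day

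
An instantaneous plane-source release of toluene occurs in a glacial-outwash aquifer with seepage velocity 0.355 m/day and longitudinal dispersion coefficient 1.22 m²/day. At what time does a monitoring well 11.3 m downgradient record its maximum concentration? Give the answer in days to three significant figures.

For the 1D instantaneous-source solution, setting ∂C/∂t = 0 at fixed x gives v²t² + 2Dt − x² = 0, so t = (√(D² + v²x²) − D)/v².
√(D² + v²x²) = √(1.22² + 0.355² × 11.3²) = 4.193; v² = 0.126025.
t = (4.193 − 1.22)/0.126025 = 23.6 days (vs. the pure-advection estimate x/v = 31.8 d).

23.6 days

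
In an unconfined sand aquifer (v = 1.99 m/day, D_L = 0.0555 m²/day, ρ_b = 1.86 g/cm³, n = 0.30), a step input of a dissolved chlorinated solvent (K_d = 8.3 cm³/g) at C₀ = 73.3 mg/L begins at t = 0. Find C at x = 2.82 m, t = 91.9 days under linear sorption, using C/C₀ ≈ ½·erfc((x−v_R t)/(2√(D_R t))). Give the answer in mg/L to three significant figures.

Retardation factor R = 1 + ρ_b·K_d/n = 1 + 1.86 × 8.3/0.30 = 52.46.
Sorption retards both mechanisms: v_R = v/R = 0.03793 m/day, D_R = D/R = 0.001058 m²/day.
v_R·t = 0.03793 × 91.9 = 3.485767 m; 2√(D_R t) = 0.6236 m; argument = (2.82 − 3.485767)/0.6236 = -1.068.
C = C₀ × ½·erfc(-1.068) = 73.3 × 0.9345 = 68.5 mg/L.

68.5 mg/L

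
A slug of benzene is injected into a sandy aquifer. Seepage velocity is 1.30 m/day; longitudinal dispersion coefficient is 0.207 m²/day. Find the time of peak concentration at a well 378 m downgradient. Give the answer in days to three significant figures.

291 days

For the 1D instantaneous-source solution, setting ∂C/∂t = 0 at fixed x gives v²t² + 2Dt − x² = 0, so t = (√(D² + v²x²) − D)/v².
√(D² + v²x²) = √(0.207² + 1.30² × 378²) = 491.4; v² = 1.69.
t = (491.4 − 0.207)/1.69 = 291 days (vs. the pure-advection estimate x/v = 291 d).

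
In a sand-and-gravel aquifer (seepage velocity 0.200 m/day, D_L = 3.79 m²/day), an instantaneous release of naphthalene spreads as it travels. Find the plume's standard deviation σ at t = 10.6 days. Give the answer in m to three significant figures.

Dispersive spreading gives a Gaussian with σ² = 2Dt; advection only shifts the center.
σ = √(2 × 3.79 × 10.6) = 8.96 m.

8.96 m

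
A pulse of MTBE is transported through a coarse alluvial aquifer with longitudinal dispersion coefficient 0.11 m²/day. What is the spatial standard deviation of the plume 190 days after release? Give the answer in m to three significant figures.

Dispersive spreading gives a Gaussian with σ² = 2Dt; advection only shifts the center.
σ = √(2 × 0.11 × 190) = 6.47 m.

6.47 m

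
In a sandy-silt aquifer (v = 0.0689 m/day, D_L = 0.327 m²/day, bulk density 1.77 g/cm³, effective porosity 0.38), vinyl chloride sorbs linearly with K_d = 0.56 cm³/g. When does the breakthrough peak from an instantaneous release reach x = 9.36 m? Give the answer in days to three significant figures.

Retardation factor R = 1 + ρ_b·K_d/n = 1 + 1.77 × 0.56/0.38 = 3.608.
Sorption retards both mechanisms: v_R = v/R = 0.01910 m/day, D_R = D/R = 0.09063 m²/day.
Peak time from v_R²t² + 2D_R t − x² = 0: t = (√(D_R² + v_R²x²) − D_R)/v_R².
√(D_R² + v_R²x²) = √(0.09063² + 0.01910² × 9.36²) = 0.2004; v_R² = 0.0003648.
t = (0.2004 − 0.09063)/0.0003648 = 301 days.

301 days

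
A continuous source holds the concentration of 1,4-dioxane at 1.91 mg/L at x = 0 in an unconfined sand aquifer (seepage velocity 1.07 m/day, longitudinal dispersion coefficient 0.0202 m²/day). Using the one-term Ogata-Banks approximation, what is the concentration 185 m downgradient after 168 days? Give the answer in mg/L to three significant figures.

For a continuous step input, C/C₀ ≈ ½·erfc((x−vt)/(2√(Dt))).
vt = 1.07 × 168 = 179.76 m and 2√(Dt) = 2√(0.0202 × 168) = 3.684 m.
Argument (x−vt)/(2√(Dt)) = (185 − 179.76)/3.684 = 1.422; ½·erfc(1.422) = 0.02216.
C = 1.91 × 0.02216 = 0.0423 mg/L.

0.0423 mg/L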